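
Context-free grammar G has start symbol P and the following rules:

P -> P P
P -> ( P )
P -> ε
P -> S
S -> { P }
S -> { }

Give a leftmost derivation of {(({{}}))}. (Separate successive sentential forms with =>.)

P=>PP=>SP=>{P}P=>{(P)}P=>{((P))}P=>{((S))}P=>{(({P}))}P=>{(({S}))}P=>{(({{}}))}P=>{(({{}}))}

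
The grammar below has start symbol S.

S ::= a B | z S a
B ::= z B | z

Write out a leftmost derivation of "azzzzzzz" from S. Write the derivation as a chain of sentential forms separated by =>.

S=>aB=>azB=>azzB=>azzzB=>azzzzB=>azzzzzB=>azzzzzzB=>azzzzzzz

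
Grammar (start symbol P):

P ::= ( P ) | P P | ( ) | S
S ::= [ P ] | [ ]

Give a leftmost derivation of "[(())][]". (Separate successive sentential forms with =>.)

P => PP   [P ::= P P]
PP => SP   [P ::= S]
SP => [P]P   [S ::= [ P ]]
[P]P => [(P)]P   [P ::= ( P )]
[(P)]P => [(())]P   [P ::= ( )]
[(())]P => [(())]S   [P ::= S]
[(())]S => [(())][]   [S ::= [ ]]

P=>PP=>SP=>[P]P=>[(P)]P=>[(())]P=>[(())]S=>[(())][]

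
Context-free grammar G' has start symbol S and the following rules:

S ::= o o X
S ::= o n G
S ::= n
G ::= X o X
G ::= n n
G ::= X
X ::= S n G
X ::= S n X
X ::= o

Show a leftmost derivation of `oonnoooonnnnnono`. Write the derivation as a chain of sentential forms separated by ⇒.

S ⇒ ooX ⇒ ooSnX ⇒ oonnX ⇒ oonnSnX ⇒ oonnooXnX ⇒ oonnooSnXnX ⇒ oonnooooXnXnX ⇒ oonnooooSnGnXnX ⇒ oonnoooonnGnXnX ⇒ oonnoooonnnnnXnX ⇒ oonnoooonnnnnonX ⇒ oonnoooonnnnnono

S ⇒ ooX   [S ::= o o X]
ooX ⇒ ooSnX   [X ::= S n X]
ooSnX ⇒ oonnX   [S ::= n]
oonnX ⇒ oonnSnX   [X ::= S n X]
oonnSnX ⇒ oonnooXnX   [S ::= o o X]
oonnooXnX ⇒ oonnooSnXnX   [X ::= S n X]
oonnooSnXnX ⇒ oonnooooXnXnX   [S ::= o o X]
oonnooooXnXnX ⇒ oonnooooSnGnXnX   [X ::= S n G]
oonnooooSnGnXnX ⇒ oonnoooonnGnXnX   [S ::= n]
oonnoooonnGnXnX ⇒ oonnoooonnnnnXnX   [G ::= n n]
oonnoooonnnnnXnX ⇒ oonnoooonnnnnonX   [X ::= o]
oonnoooonnnnnonX ⇒ oonnoooonnnnnono   [X ::= o]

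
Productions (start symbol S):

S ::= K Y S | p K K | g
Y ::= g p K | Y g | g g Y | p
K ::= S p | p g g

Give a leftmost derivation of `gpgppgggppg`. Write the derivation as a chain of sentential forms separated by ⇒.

S⇒KYS⇒SpYS⇒KYSpYS⇒SpYSpYS⇒gpYSpYS⇒gpgpKSpYS⇒gpgppggSpYS⇒gpgppgggpYS⇒gpgppgggppS⇒gpgppgggppg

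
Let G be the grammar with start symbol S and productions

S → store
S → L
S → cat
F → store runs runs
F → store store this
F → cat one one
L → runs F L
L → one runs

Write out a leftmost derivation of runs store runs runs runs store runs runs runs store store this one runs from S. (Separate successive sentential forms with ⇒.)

S ⇒ L ⇒ runs F L ⇒ runs store runs runs L ⇒ runs store runs runs runs F L ⇒ runs store runs runs runs store runs runs L ⇒ runs store runs runs runs store runs runs runs F L ⇒ runs store runs runs runs store runs runs runs store store this L ⇒ runs store runs runs runs store runs runs runs store store this one runs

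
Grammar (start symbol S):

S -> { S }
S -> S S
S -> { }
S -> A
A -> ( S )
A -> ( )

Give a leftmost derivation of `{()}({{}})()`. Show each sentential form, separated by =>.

S => SS   [S -> S S]
SS => SSS   [S -> S S]
SSS => {S}SS   [S -> { S }]
{S}SS => {A}SS   [S -> A]
{A}SS => {()}SS   [A -> ( )]
{()}SS => {()}AS   [S -> A]
{()}AS => {()}(S)S   [A -> ( S )]
{()}(S)S => {()}({S})S   [S -> { S }]
{()}({S})S => {()}({{}})S   [S -> { }]
{()}({{}})S => {()}({{}})A   [S -> A]
{()}({{}})A => {()}({{}})()   [A -> ( )]

S => SS => SSS => {S}SS => {A}SS => {()}SS => {()}AS => {()}(S)S => {()}({S})S => {()}({{}})S => {()}({{}})A => {()}({{}})()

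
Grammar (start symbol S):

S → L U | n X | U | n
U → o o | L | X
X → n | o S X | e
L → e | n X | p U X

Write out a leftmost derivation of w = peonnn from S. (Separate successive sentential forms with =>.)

S => LU => pUXU => pXXU => peXU => peoSXU => peonXU => peonnU => peonnX => peonnn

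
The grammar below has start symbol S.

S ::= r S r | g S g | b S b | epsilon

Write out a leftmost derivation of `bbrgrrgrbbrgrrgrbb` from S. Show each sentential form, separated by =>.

S => bSb   [S ::= b S b]
bSb => bbSbb   [S ::= b S b]
bbSbb => bbrSrbb   [S ::= r S r]
bbrSrbb => bbrgSgrbb   [S ::= g S g]
bbrgSgrbb => bbrgrSrgrbb   [S ::= r S r]
bbrgrSrgrbb => bbrgrrSrrgrbb   [S ::= r S r]
bbrgrrSrrgrbb => bbrgrrgSgrrgrbb   [S ::= g S g]
bbrgrrgSgrrgrbb => bbrgrrgrSrgrrgrbb   [S ::= r S r]
bbrgrrgrSrgrrgrbb => bbrgrrgrbSbrgrrgrbb   [S ::= b S b]
bbrgrrgrbSbrgrrgrbb => bbrgrrgrbbrgrrgrbb   [S ::= epsilon]

S => bSb => bbSbb => bbrSrbb => bbrgSgrbb => bbrgrSrgrbb => bbrgrrSrrgrbb => bbrgrrgSgrrgrbb => bbrgrrgrSrgrrgrbb => bbrgrrgrbSbrgrrgrbb => bbrgrrgrbbrgrrgrbb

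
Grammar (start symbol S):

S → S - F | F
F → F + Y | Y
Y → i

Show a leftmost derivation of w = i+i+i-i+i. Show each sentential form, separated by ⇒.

S ⇒ S-F   [S → S - F]
S-F ⇒ F-F   [S → F]
F-F ⇒ F+Y-F   [F → F + Y]
F+Y-F ⇒ F+Y+Y-F   [F → F + Y]
F+Y+Y-F ⇒ Y+Y+Y-F   [F → Y]
Y+Y+Y-F ⇒ i+Y+Y-F   [Y → i]
i+Y+Y-F ⇒ i+i+Y-F   [Y → i]
i+i+Y-F ⇒ i+i+i-F   [Y → i]
i+i+i-F ⇒ i+i+i-F+Y   [F → F + Y]
i+i+i-F+Y ⇒ i+i+i-Y+Y   [F → Y]
i+i+i-Y+Y ⇒ i+i+i-i+Y   [Y → i]
i+i+i-i+Y ⇒ i+i+i-i+i   [Y → i]

S ⇒ S-F ⇒ F-F ⇒ F+Y-F ⇒ F+Y+Y-F ⇒ Y+Y+Y-F ⇒ i+Y+Y-F ⇒ i+i+Y-F ⇒ i+i+i-F ⇒ i+i+i-F+Y ⇒ i+i+i-Y+Y ⇒ i+i+i-i+Y ⇒ i+i+i-i+i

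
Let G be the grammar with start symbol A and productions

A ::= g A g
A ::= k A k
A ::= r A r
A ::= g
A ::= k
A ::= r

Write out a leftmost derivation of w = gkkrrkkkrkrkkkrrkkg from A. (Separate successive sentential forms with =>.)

A => gAg => gkAkg => gkkAkkg => gkkrArkkg => gkkrrArrkkg => gkkrrkAkrrkkg => gkkrrkkAkkrrkkg => gkkrrkkkAkkkrrkkg => gkkrrkkkrArkkkrrkkg => gkkrrkkkrkrkkkrrkkg

A => gAg   [A ::= g A g]
gAg => gkAkg   [A ::= k A k]
gkAkg => gkkAkkg   [A ::= k A k]
gkkAkkg => gkkrArkkg   [A ::= r A r]
gkkrArkkg => gkkrrArrkkg   [A ::= r A r]
gkkrrArrkkg => gkkrrkAkrrkkg   [A ::= k A k]
gkkrrkAkrrkkg => gkkrrkkAkkrrkkg   [A ::= k A k]
gkkrrkkAkkrrkkg => gkkrrkkkAkkkrrkkg   [A ::= k A k]
gkkrrkkkAkkkrrkkg => gkkrrkkkrArkkkrrkkg   [A ::= r A r]
gkkrrkkkrArkkkrrkkg => gkkrrkkkrkrkkkrrkkg   [A ::= k]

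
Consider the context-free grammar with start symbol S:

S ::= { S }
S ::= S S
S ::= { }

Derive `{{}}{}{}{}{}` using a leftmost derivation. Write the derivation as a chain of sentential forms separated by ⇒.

S ⇒ SS   [S ::= S S]
SS ⇒ SSS   [S ::= S S]
SSS ⇒ SSSS   [S ::= S S]
SSSS ⇒ SSSSS   [S ::= S S]
SSSSS ⇒ {S}SSSS   [S ::= { S }]
{S}SSSS ⇒ {{}}SSSS   [S ::= { }]
{{}}SSSS ⇒ {{}}{}SSS   [S ::= { }]
{{}}{}SSS ⇒ {{}}{}{}SS   [S ::= { }]
{{}}{}{}SS ⇒ {{}}{}{}{}S   [S ::= { }]
{{}}{}{}{}S ⇒ {{}}{}{}{}{}   [S ::= { }]

S⇒SS⇒SSS⇒SSSS⇒SSSSS⇒{S}SSSS⇒{{}}SSSS⇒{{}}{}SSS⇒{{}}{}{}SS⇒{{}}{}{}{}S⇒{{}}{}{}{}{}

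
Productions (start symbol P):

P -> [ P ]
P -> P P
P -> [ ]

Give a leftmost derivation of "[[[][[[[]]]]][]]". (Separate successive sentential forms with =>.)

P => [P]   [P -> [ P ]]
[P] => [PP]   [P -> P P]
[PP] => [[P]P]   [P -> [ P ]]
[[P]P] => [[PP]P]   [P -> P P]
[[PP]P] => [[[]P]P]   [P -> [ ]]
[[[]P]P] => [[[][P]]P]   [P -> [ P ]]
[[[][P]]P] => [[[][[P]]]P]   [P -> [ P ]]
[[[][[P]]]P] => [[[][[[P]]]]P]   [P -> [ P ]]
[[[][[[P]]]]P] => [[[][[[[]]]]]P]   [P -> [ ]]
[[[][[[[]]]]]P] => [[[][[[[]]]]][]]   [P -> [ ]]

P=>[P]=>[PP]=>[[P]P]=>[[PP]P]=>[[[]P]P]=>[[[][P]]P]=>[[[][[P]]]P]=>[[[][[[P]]]]P]=>[[[][[[[]]]]]P]=>[[[][[[[]]]]][]]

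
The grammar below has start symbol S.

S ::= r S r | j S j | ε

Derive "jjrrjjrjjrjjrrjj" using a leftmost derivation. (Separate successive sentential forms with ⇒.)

S ⇒ jSj ⇒ jjSjj ⇒ jjrSrjj ⇒ jjrrSrrjj ⇒ jjrrjSjrrjj ⇒ jjrrjjSjjrrjj ⇒ jjrrjjrSrjjrrjj ⇒ jjrrjjrjSjrjjrrjj ⇒ jjrrjjrjjrjjrrjj

S ⇒ jSj   [S ::= j S j]
jSj ⇒ jjSjj   [S ::= j S j]
jjSjj ⇒ jjrSrjj   [S ::= r S r]
jjrSrjj ⇒ jjrrSrrjj   [S ::= r S r]
jjrrSrrjj ⇒ jjrrjSjrrjj   [S ::= j S j]
jjrrjSjrrjj ⇒ jjrrjjSjjrrjj   [S ::= j S j]
jjrrjjSjjrrjj ⇒ jjrrjjrSrjjrrjj   [S ::= r S r]
jjrrjjrSrjjrrjj ⇒ jjrrjjrjSjrjjrrjj   [S ::= j S j]
jjrrjjrjSjrjjrrjj ⇒ jjrrjjrjjrjjrrjj   [S ::= ε]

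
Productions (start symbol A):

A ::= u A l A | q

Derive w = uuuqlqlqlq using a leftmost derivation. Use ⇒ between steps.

A ⇒ uAlA ⇒ uuAlAlA ⇒ uuuAlAlAlA ⇒ uuuqlAlAlA ⇒ uuuqlqlAlA ⇒ uuuqlqlqlA ⇒ uuuqlqlqlq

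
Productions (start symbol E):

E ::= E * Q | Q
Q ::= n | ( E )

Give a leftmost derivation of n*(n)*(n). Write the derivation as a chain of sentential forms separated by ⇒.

E ⇒ E*Q ⇒ E*Q*Q ⇒ Q*Q*Q ⇒ n*Q*Q ⇒ n*(E)*Q ⇒ n*(Q)*Q ⇒ n*(n)*Q ⇒ n*(n)*(E) ⇒ n*(n)*(Q) ⇒ n*(n)*(n)

E ⇒ E*Q   [E ::= E * Q]
E*Q ⇒ E*Q*Q   [E ::= E * Q]
E*Q*Q ⇒ Q*Q*Q   [E ::= Q]
Q*Q*Q ⇒ n*Q*Q   [Q ::= n]
n*Q*Q ⇒ n*(E)*Q   [Q ::= ( E )]
n*(E)*Q ⇒ n*(Q)*Q   [E ::= Q]
n*(Q)*Q ⇒ n*(n)*Q   [Q ::= n]
n*(n)*Q ⇒ n*(n)*(E)   [Q ::= ( E )]
n*(n)*(E) ⇒ n*(n)*(Q)   [E ::= Q]
n*(n)*(Q) ⇒ n*(n)*(n)   [Q ::= n]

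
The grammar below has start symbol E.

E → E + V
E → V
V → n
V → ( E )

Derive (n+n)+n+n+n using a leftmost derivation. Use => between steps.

E => E+V => E+V+V => E+V+V+V => V+V+V+V => (E)+V+V+V => (E+V)+V+V+V => (V+V)+V+V+V => (n+V)+V+V+V => (n+n)+V+V+V => (n+n)+n+V+V => (n+n)+n+n+V => (n+n)+n+n+n

E => E+V   [E → E + V]
E+V => E+V+V   [E → E + V]
E+V+V => E+V+V+V   [E → E + V]
E+V+V+V => V+V+V+V   [E → V]
V+V+V+V => (E)+V+V+V   [V → ( E )]
(E)+V+V+V => (E+V)+V+V+V   [E → E + V]
(E+V)+V+V+V => (V+V)+V+V+V   [E → V]
(V+V)+V+V+V => (n+V)+V+V+V   [V → n]
(n+V)+V+V+V => (n+n)+V+V+V   [V → n]
(n+n)+V+V+V => (n+n)+n+V+V   [V → n]
(n+n)+n+V+V => (n+n)+n+n+V   [V → n]
(n+n)+n+n+V => (n+n)+n+n+n   [V → n]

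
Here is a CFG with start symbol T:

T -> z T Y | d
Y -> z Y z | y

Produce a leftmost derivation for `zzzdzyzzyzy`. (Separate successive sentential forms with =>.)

T => zTY => zzTYY => zzzTYYY => zzzdYYY => zzzdzYzYY => zzzdzyzYY => zzzdzyzzYzY => zzzdzyzzyzY => zzzdzyzzyzy

T => zTY   [T -> z T Y]
zTY => zzTYY   [T -> z T Y]
zzTYY => zzzTYYY   [T -> z T Y]
zzzTYYY => zzzdYYY   [T -> d]
zzzdYYY => zzzdzYzYY   [Y -> z Y z]
zzzdzYzYY => zzzdzyzYY   [Y -> y]
zzzdzyzYY => zzzdzyzzYzY   [Y -> z Y z]
zzzdzyzzYzY => zzzdzyzzyzY   [Y -> y]
zzzdzyzzyzY => zzzdzyzzyzy   [Y -> y]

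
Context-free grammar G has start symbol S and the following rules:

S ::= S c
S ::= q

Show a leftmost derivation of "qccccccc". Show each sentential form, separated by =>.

S => Sc   [S ::= S c]
Sc => Scc   [S ::= S c]
Scc => Sccc   [S ::= S c]
Sccc => Scccc   [S ::= S c]
Scccc => Sccccc   [S ::= S c]
Sccccc => Scccccc   [S ::= S c]
Scccccc => Sccccccc   [S ::= S c]
Sccccccc => qccccccc   [S ::= q]

S => Sc => Scc => Sccc => Scccc => Sccccc => Scccccc => Sccccccc => qccccccc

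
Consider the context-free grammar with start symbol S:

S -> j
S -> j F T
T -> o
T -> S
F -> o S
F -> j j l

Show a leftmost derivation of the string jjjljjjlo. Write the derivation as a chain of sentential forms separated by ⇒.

S ⇒ jFT   [S -> j F T]
jFT ⇒ jjjlT   [F -> j j l]
jjjlT ⇒ jjjlS   [T -> S]
jjjlS ⇒ jjjljFT   [S -> j F T]
jjjljFT ⇒ jjjljjjlT   [F -> j j l]
jjjljjjlT ⇒ jjjljjjlo   [T -> o]

S ⇒ jFT ⇒ jjjlT ⇒ jjjlS ⇒ jjjljFT ⇒ jjjljjjlT ⇒ jjjljjjlo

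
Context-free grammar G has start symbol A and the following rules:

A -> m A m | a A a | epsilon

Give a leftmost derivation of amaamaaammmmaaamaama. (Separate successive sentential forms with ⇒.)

A ⇒ aAa   [A -> a A a]
aAa ⇒ amAma   [A -> m A m]
amAma ⇒ amaAama   [A -> a A a]
amaAama ⇒ amaaAaama   [A -> a A a]
amaaAaama ⇒ amaamAmaama   [A -> m A m]
amaamAmaama ⇒ amaamaAamaama   [A -> a A a]
amaamaAamaama ⇒ amaamaaAaamaama   [A -> a A a]
amaamaaAaamaama ⇒ amaamaaaAaaamaama   [A -> a A a]
amaamaaaAaaamaama ⇒ amaamaaamAmaaamaama   [A -> m A m]
amaamaaamAmaaamaama ⇒ amaamaaammAmmaaamaama   [A -> m A m]
amaamaaammAmmaaamaama ⇒ amaamaaammmmaaamaama   [A -> epsilon]

A ⇒ aAa ⇒ amAma ⇒ amaAama ⇒ amaaAaama ⇒ amaamAmaama ⇒ amaamaAamaama ⇒ amaamaaAaamaama ⇒ amaamaaaAaaamaama ⇒ amaamaaamAmaaamaama ⇒ amaamaaammAmmaaamaama ⇒ amaamaaammmmaaamaama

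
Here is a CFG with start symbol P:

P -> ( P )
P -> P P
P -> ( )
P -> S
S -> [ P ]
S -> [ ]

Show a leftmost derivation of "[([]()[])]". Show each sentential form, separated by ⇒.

P ⇒ S ⇒ [P] ⇒ [(P)] ⇒ [(PP)] ⇒ [(PPP)] ⇒ [(SPP)] ⇒ [([]PP)] ⇒ [([]()P)] ⇒ [([]()S)] ⇒ [([]()[])]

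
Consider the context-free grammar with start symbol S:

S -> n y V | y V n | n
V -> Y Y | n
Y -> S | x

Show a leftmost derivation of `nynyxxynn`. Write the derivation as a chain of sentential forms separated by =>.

S => nyV   [S -> n y V]
nyV => nyYY   [V -> Y Y]
nyYY => nySY   [Y -> S]
nySY => nynyVY   [S -> n y V]
nynyVY => nynyYYY   [V -> Y Y]
nynyYYY => nynyxYY   [Y -> x]
nynyxYY => nynyxxY   [Y -> x]
nynyxxY => nynyxxS   [Y -> S]
nynyxxS => nynyxxyVn   [S -> y V n]
nynyxxyVn => nynyxxynn   [V -> n]

S => nyV => nyYY => nySY => nynyVY => nynyYYY => nynyxYY => nynyxxY => nynyxxS => nynyxxyVn => nynyxxynn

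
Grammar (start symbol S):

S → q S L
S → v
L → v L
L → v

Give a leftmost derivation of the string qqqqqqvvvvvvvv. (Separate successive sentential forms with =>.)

S => qSL => qqSLL => qqqSLLL => qqqqSLLLL => qqqqqSLLLLL => qqqqqqSLLLLLL => qqqqqqvLLLLLL => qqqqqqvvLLLLL => qqqqqqvvvLLLLL => qqqqqqvvvvLLLL => qqqqqqvvvvvLLL => qqqqqqvvvvvvLL => qqqqqqvvvvvvvL => qqqqqqvvvvvvvv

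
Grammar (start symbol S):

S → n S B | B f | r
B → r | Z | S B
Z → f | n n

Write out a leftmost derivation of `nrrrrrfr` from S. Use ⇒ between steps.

S⇒nSB⇒nrB⇒nrSB⇒nrrB⇒nrrSB⇒nrrBfB⇒nrrSBfB⇒nrrrBfB⇒nrrrSBfB⇒nrrrrBfB⇒nrrrrrfB⇒nrrrrrfr

S ⇒ nSB   [S → n S B]
nSB ⇒ nrB   [S → r]
nrB ⇒ nrSB   [B → S B]
nrSB ⇒ nrrB   [S → r]
nrrB ⇒ nrrSB   [B → S B]
nrrSB ⇒ nrrBfB   [S → B f]
nrrBfB ⇒ nrrSBfB   [B → S B]
nrrSBfB ⇒ nrrrBfB   [S → r]
nrrrBfB ⇒ nrrrSBfB   [B → S B]
nrrrSBfB ⇒ nrrrrBfB   [S → r]
nrrrrBfB ⇒ nrrrrrfB   [B → r]
nrrrrrfB ⇒ nrrrrrfr   [B → r]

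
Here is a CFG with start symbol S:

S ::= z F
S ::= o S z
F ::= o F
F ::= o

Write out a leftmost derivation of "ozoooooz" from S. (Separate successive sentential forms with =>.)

S => oSz   [S ::= o S z]
oSz => ozFz   [S ::= z F]
ozFz => ozoFz   [F ::= o F]
ozoFz => ozooFz   [F ::= o F]
ozooFz => ozoooFz   [F ::= o F]
ozoooFz => ozooooFz   [F ::= o F]
ozooooFz => ozoooooz   [F ::= o]

S => oSz => ozFz => ozoFz => ozooFz => ozoooFz => ozooooFz => ozoooooz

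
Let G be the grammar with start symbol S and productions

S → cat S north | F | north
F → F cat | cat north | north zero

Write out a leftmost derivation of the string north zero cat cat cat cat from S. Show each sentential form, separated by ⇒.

S ⇒ F ⇒ F cat ⇒ F cat cat ⇒ F cat cat cat ⇒ F cat cat cat cat ⇒ north zero cat cat cat cat

S ⇒ F   [S → F]
F ⇒ F cat   [F → F cat]
F cat ⇒ F cat cat   [F → F cat]
F cat cat ⇒ F cat cat cat   [F → F cat]
F cat cat cat ⇒ F cat cat cat cat   [F → F cat]
F cat cat cat cat ⇒ north zero cat cat cat cat   [F → north zero]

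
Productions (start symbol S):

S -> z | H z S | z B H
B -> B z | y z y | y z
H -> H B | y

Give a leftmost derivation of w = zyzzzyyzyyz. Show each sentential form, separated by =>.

S=>zBH=>zBzH=>zBzzH=>zyzzzH=>zyzzzHB=>zyzzzHBB=>zyzzzyBB=>zyzzzyyzyB=>zyzzzyyzyyz

S => zBH   [S -> z B H]
zBH => zBzH   [B -> B z]
zBzH => zBzzH   [B -> B z]
zBzzH => zyzzzH   [B -> y z]
zyzzzH => zyzzzHB   [H -> H B]
zyzzzHB => zyzzzHBB   [H -> H B]
zyzzzHBB => zyzzzyBB   [H -> y]
zyzzzyBB => zyzzzyyzyB   [B -> y z y]
zyzzzyyzyB => zyzzzyyzyyz   [B -> y z]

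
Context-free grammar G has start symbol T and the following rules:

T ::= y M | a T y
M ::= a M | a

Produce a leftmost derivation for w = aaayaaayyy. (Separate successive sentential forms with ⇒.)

T⇒aTy⇒aaTyy⇒aaaTyyy⇒aaayMyyy⇒aaayaMyyy⇒aaayaaMyyy⇒aaayaaayyy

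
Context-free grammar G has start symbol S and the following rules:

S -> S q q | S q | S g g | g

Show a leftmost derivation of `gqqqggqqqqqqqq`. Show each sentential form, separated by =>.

S => Sqq   [S -> S q q]
Sqq => Sqqq   [S -> S q]
Sqqq => Sqqqq   [S -> S q]
Sqqqq => Sqqqqq   [S -> S q]
Sqqqqq => Sqqqqqq   [S -> S q]
Sqqqqqq => Sqqqqqqqq   [S -> S q q]
Sqqqqqqqq => Sggqqqqqqqq   [S -> S g g]
Sggqqqqqqqq => Sqggqqqqqqqq   [S -> S q]
Sqggqqqqqqqq => Sqqqggqqqqqqqq   [S -> S q q]
Sqqqggqqqqqqqq => gqqqggqqqqqqqq   [S -> g]

S => Sqq => Sqqq => Sqqqq => Sqqqqq => Sqqqqqq => Sqqqqqqqq => Sggqqqqqqqq => Sqggqqqqqqqq => Sqqqggqqqqqqqq => gqqqggqqqqqqqq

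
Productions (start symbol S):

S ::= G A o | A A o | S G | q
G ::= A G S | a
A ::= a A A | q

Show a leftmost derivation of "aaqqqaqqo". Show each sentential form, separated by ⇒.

S ⇒ GAo ⇒ AGSAo ⇒ aAAGSAo ⇒ aaAAAGSAo ⇒ aaqAAGSAo ⇒ aaqqAGSAo ⇒ aaqqqGSAo ⇒ aaqqqaSAo ⇒ aaqqqaqAo ⇒ aaqqqaqqo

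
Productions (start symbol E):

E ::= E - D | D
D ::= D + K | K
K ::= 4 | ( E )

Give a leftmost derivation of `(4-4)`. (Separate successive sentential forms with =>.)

E=>D=>K=>(E)=>(E-D)=>(D-D)=>(K-D)=>(4-D)=>(4-K)=>(4-4)

E => D   [E ::= D]
D => K   [D ::= K]
K => (E)   [K ::= ( E )]
(E) => (E-D)   [E ::= E - D]
(E-D) => (D-D)   [E ::= D]
(D-D) => (K-D)   [D ::= K]
(K-D) => (4-D)   [K ::= 4]
(4-D) => (4-K)   [D ::= K]
(4-K) => (4-4)   [K ::= 4]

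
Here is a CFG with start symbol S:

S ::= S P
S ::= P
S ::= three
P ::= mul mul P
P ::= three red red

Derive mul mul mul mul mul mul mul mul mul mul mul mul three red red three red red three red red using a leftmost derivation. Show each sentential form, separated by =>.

S => S P   [S ::= S P]
S P => S P P   [S ::= S P]
S P P => P P P   [S ::= P]
P P P => mul mul P P P   [P ::= mul mul P]
mul mul P P P => mul mul mul mul P P P   [P ::= mul mul P]
mul mul mul mul P P P => mul mul mul mul mul mul P P P   [P ::= mul mul P]
mul mul mul mul mul mul P P P => mul mul mul mul mul mul mul mul P P P   [P ::= mul mul P]
mul mul mul mul mul mul mul mul P P P => mul mul mul mul mul mul mul mul mul mul P P P   [P ::= mul mul P]
mul mul mul mul mul mul mul mul mul mul P P P => mul mul mul mul mul mul mul mul mul mul mul mul P P P   [P ::= mul mul P]
mul mul mul mul mul mul mul mul mul mul mul mul P P P => mul mul mul mul mul mul mul mul mul mul mul mul three red red P P   [P ::= three red red]
mul mul mul mul mul mul mul mul mul mul mul mul three red red P P => mul mul mul mul mul mul mul mul mul mul mul mul three red red three red red P   [P ::= three red red]
mul mul mul mul mul mul mul mul mul mul mul mul three red red three red red P => mul mul mul mul mul mul mul mul mul mul mul mul three red red three red red three red red   [P ::= three red red]

S => S P => S P P => P P P => mul mul P P P => mul mul mul mul P P P => mul mul mul mul mul mul P P P => mul mul mul mul mul mul mul mul P P P => mul mul mul mul mul mul mul mul mul mul P P P => mul mul mul mul mul mul mul mul mul mul mul mul P P P => mul mul mul mul mul mul mul mul mul mul mul mul three red red P P => mul mul mul mul mul mul mul mul mul mul mul mul three red red three red red P => mul mul mul mul mul mul mul mul mul mul mul mul three red red three red red three red red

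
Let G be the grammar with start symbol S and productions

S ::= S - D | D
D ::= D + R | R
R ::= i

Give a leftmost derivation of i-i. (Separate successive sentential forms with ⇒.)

S⇒S-D⇒D-D⇒R-D⇒i-D⇒i-R⇒i-i

S ⇒ S-D   [S ::= S - D]
S-D ⇒ D-D   [S ::= D]
D-D ⇒ R-D   [D ::= R]
R-D ⇒ i-D   [R ::= i]
i-D ⇒ i-R   [D ::= R]
i-R ⇒ i-i   [R ::= i]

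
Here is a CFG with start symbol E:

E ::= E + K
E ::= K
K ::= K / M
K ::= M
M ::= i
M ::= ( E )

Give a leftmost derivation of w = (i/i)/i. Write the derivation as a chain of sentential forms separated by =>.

E => K   [E ::= K]
K => K/M   [K ::= K / M]
K/M => M/M   [K ::= M]
M/M => (E)/M   [M ::= ( E )]
(E)/M => (K)/M   [E ::= K]
(K)/M => (K/M)/M   [K ::= K / M]
(K/M)/M => (M/M)/M   [K ::= M]
(M/M)/M => (i/M)/M   [M ::= i]
(i/M)/M => (i/i)/M   [M ::= i]
(i/i)/M => (i/i)/i   [M ::= i]

E=>K=>K/M=>M/M=>(E)/M=>(K)/M=>(K/M)/M=>(M/M)/M=>(i/M)/M=>(i/i)/M=>(i/i)/i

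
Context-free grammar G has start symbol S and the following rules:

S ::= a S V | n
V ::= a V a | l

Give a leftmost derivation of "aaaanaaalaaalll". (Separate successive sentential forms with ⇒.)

S⇒aSV⇒aaSVV⇒aaaSVVV⇒aaaaSVVVV⇒aaaanVVVV⇒aaaanaVaVVV⇒aaaanaaVaaVVV⇒aaaanaaaVaaaVVV⇒aaaanaaalaaaVVV⇒aaaanaaalaaalVV⇒aaaanaaalaaallV⇒aaaanaaalaaalll

S ⇒ aSV   [S ::= a S V]
aSV ⇒ aaSVV   [S ::= a S V]
aaSVV ⇒ aaaSVVV   [S ::= a S V]
aaaSVVV ⇒ aaaaSVVVV   [S ::= a S V]
aaaaSVVVV ⇒ aaaanVVVV   [S ::= n]
aaaanVVVV ⇒ aaaanaVaVVV   [V ::= a V a]
aaaanaVaVVV ⇒ aaaanaaVaaVVV   [V ::= a V a]
aaaanaaVaaVVV ⇒ aaaanaaaVaaaVVV   [V ::= a V a]
aaaanaaaVaaaVVV ⇒ aaaanaaalaaaVVV   [V ::= l]
aaaanaaalaaaVVV ⇒ aaaanaaalaaalVV   [V ::= l]
aaaanaaalaaalVV ⇒ aaaanaaalaaallV   [V ::= l]
aaaanaaalaaallV ⇒ aaaanaaalaaalll   [V ::= l]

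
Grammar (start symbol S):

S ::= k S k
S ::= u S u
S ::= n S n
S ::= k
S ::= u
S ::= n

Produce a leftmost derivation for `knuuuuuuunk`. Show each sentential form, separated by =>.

S => kSk   [S ::= k S k]
kSk => knSnk   [S ::= n S n]
knSnk => knuSunk   [S ::= u S u]
knuSunk => knuuSuunk   [S ::= u S u]
knuuSuunk => knuuuSuuunk   [S ::= u S u]
knuuuSuuunk => knuuuuuuunk   [S ::= u]

S => kSk => knSnk => knuSunk => knuuSuunk => knuuuSuuunk => knuuuuuuunk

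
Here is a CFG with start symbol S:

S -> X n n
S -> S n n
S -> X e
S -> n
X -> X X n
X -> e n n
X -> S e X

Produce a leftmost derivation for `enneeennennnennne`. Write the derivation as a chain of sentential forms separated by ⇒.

S ⇒ Xe ⇒ XXne ⇒ SeXXne ⇒ XeeXXne ⇒ enneeXXne ⇒ enneeXXnXne ⇒ enneeennXnXne ⇒ enneeennennnXne ⇒ enneeennennnennne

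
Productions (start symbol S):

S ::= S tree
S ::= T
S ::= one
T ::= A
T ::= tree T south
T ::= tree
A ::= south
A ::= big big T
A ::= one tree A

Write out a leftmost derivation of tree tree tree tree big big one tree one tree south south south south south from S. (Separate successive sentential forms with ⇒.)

S ⇒ T ⇒ tree T south ⇒ tree tree T south south ⇒ tree tree tree T south south south ⇒ tree tree tree tree T south south south south ⇒ tree tree tree tree A south south south south ⇒ tree tree tree tree big big T south south south south ⇒ tree tree tree tree big big A south south south south ⇒ tree tree tree tree big big one tree A south south south south ⇒ tree tree tree tree big big one tree one tree A south south south south ⇒ tree tree tree tree big big one tree one tree south south south south south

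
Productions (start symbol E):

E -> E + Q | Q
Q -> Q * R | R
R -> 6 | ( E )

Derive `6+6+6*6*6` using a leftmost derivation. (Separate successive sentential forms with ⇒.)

E ⇒ E+Q ⇒ E+Q+Q ⇒ Q+Q+Q ⇒ R+Q+Q ⇒ 6+Q+Q ⇒ 6+R+Q ⇒ 6+6+Q ⇒ 6+6+Q*R ⇒ 6+6+Q*R*R ⇒ 6+6+R*R*R ⇒ 6+6+6*R*R ⇒ 6+6+6*6*R ⇒ 6+6+6*6*6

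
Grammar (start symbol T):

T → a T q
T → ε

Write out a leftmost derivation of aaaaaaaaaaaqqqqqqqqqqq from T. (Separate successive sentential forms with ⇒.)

T ⇒ aTq   [T → a T q]
aTq ⇒ aaTqq   [T → a T q]
aaTqq ⇒ aaaTqqq   [T → a T q]
aaaTqqq ⇒ aaaaTqqqq   [T → a T q]
aaaaTqqqq ⇒ aaaaaTqqqqq   [T → a T q]
aaaaaTqqqqq ⇒ aaaaaaTqqqqqq   [T → a T q]
aaaaaaTqqqqqq ⇒ aaaaaaaTqqqqqqq   [T → a T q]
aaaaaaaTqqqqqqq ⇒ aaaaaaaaTqqqqqqqq   [T → a T q]
aaaaaaaaTqqqqqqqq ⇒ aaaaaaaaaTqqqqqqqqq   [T → a T q]
aaaaaaaaaTqqqqqqqqq ⇒ aaaaaaaaaaTqqqqqqqqqq   [T → a T q]
aaaaaaaaaaTqqqqqqqqqq ⇒ aaaaaaaaaaaTqqqqqqqqqqq   [T → a T q]
aaaaaaaaaaaTqqqqqqqqqqq ⇒ aaaaaaaaaaaqqqqqqqqqqq   [T → ε]

T ⇒ aTq ⇒ aaTqq ⇒ aaaTqqq ⇒ aaaaTqqqq ⇒ aaaaaTqqqqq ⇒ aaaaaaTqqqqqq ⇒ aaaaaaaTqqqqqqq ⇒ aaaaaaaaTqqqqqqqq ⇒ aaaaaaaaaTqqqqqqqqq ⇒ aaaaaaaaaaTqqqqqqqqqq ⇒ aaaaaaaaaaaTqqqqqqqqqqq ⇒ aaaaaaaaaaaqqqqqqqqqqq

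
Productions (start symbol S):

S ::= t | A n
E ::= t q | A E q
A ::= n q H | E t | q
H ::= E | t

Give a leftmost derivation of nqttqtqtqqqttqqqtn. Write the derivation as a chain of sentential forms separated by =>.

S => An => Etn => AEqtn => nqHEqtn => nqtEqtn => nqtAEqqtn => nqtEtEqqtn => nqtAEqtEqqtn => nqtEtEqtEqqtn => nqttqtEqtEqqtn => nqttqtAEqqtEqqtn => nqttqtqEqqtEqqtn => nqttqtqtqqqtEqqtn => nqttqtqtqqqttqqqtn

S => An   [S ::= A n]
An => Etn   [A ::= E t]
Etn => AEqtn   [E ::= A E q]
AEqtn => nqHEqtn   [A ::= n q H]
nqHEqtn => nqtEqtn   [H ::= t]
nqtEqtn => nqtAEqqtn   [E ::= A E q]
nqtAEqqtn => nqtEtEqqtn   [A ::= E t]
nqtEtEqqtn => nqtAEqtEqqtn   [E ::= A E q]
nqtAEqtEqqtn => nqtEtEqtEqqtn   [A ::= E t]
nqtEtEqtEqqtn => nqttqtEqtEqqtn   [E ::= t q]
nqttqtEqtEqqtn => nqttqtAEqqtEqqtn   [E ::= A E q]
nqttqtAEqqtEqqtn => nqttqtqEqqtEqqtn   [A ::= q]
nqttqtqEqqtEqqtn => nqttqtqtqqqtEqqtn   [E ::= t q]
nqttqtqtqqqtEqqtn => nqttqtqtqqqttqqqtn   [E ::= t q]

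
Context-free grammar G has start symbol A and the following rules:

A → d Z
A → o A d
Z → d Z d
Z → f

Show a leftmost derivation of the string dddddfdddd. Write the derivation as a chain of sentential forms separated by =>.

A=>dZ=>ddZd=>dddZdd=>ddddZddd=>dddddZdddd=>dddddfdddd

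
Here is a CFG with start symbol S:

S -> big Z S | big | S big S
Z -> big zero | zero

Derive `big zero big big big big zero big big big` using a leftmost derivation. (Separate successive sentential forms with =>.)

S => big Z S => big zero S => big zero S big S => big zero S big S big S => big zero big big S big S => big zero big big big Z S big S => big zero big big big big zero S big S => big zero big big big big zero big big S => big zero big big big big zero big big big

S => big Z S   [S -> big Z S]
big Z S => big zero S   [Z -> zero]
big zero S => big zero S big S   [S -> S big S]
big zero S big S => big zero S big S big S   [S -> S big S]
big zero S big S big S => big zero big big S big S   [S -> big]
big zero big big S big S => big zero big big big Z S big S   [S -> big Z S]
big zero big big big Z S big S => big zero big big big big zero S big S   [Z -> big zero]
big zero big big big big zero S big S => big zero big big big big zero big big S   [S -> big]
big zero big big big big zero big big S => big zero big big big big zero big big big   [S -> big]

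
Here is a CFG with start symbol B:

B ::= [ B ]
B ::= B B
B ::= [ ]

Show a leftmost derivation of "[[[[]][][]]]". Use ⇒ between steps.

B ⇒ [B]   [B ::= [ B ]]
[B] ⇒ [[B]]   [B ::= [ B ]]
[[B]] ⇒ [[BB]]   [B ::= B B]
[[BB]] ⇒ [[BBB]]   [B ::= B B]
[[BBB]] ⇒ [[[B]BB]]   [B ::= [ B ]]
[[[B]BB]] ⇒ [[[[]]BB]]   [B ::= [ ]]
[[[[]]BB]] ⇒ [[[[]][]B]]   [B ::= [ ]]
[[[[]][]B]] ⇒ [[[[]][][]]]   [B ::= [ ]]

B ⇒ [B] ⇒ [[B]] ⇒ [[BB]] ⇒ [[BBB]] ⇒ [[[B]BB]] ⇒ [[[[]]BB]] ⇒ [[[[]][]B]] ⇒ [[[[]][][]]]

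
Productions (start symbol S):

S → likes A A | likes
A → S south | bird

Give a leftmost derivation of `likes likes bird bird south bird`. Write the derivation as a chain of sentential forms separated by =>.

S => likes A A => likes S south A => likes likes A A south A => likes likes bird A south A => likes likes bird bird south A => likes likes bird bird south bird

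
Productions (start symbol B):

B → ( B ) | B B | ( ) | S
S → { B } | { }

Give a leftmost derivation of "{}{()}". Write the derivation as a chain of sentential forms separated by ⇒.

B ⇒ BB   [B → B B]
BB ⇒ SB   [B → S]
SB ⇒ {}B   [S → { }]
{}B ⇒ {}S   [B → S]
{}S ⇒ {}{B}   [S → { B }]
{}{B} ⇒ {}{()}   [B → ( )]

B ⇒ BB ⇒ SB ⇒ {}B ⇒ {}S ⇒ {}{B} ⇒ {}{()}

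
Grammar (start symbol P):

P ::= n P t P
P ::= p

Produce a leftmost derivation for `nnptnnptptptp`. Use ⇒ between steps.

P ⇒ nPtP ⇒ nnPtPtP ⇒ nnptPtP ⇒ nnptnPtPtP ⇒ nnptnnPtPtPtP ⇒ nnptnnptPtPtP ⇒ nnptnnptptPtP ⇒ nnptnnptptptP ⇒ nnptnnptptptp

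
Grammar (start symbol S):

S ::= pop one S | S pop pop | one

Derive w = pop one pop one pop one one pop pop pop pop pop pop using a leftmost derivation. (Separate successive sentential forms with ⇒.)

S ⇒ pop one S ⇒ pop one S pop pop ⇒ pop one S pop pop pop pop ⇒ pop one S pop pop pop pop pop pop ⇒ pop one pop one S pop pop pop pop pop pop ⇒ pop one pop one pop one S pop pop pop pop pop pop ⇒ pop one pop one pop one one pop pop pop pop pop pop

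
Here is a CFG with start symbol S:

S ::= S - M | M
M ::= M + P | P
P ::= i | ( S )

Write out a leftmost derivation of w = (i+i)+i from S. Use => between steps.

S => M => M+P => P+P => (S)+P => (M)+P => (M+P)+P => (P+P)+P => (i+P)+P => (i+i)+P => (i+i)+i

S => M   [S ::= M]
M => M+P   [M ::= M + P]
M+P => P+P   [M ::= P]
P+P => (S)+P   [P ::= ( S )]
(S)+P => (M)+P   [S ::= M]
(M)+P => (M+P)+P   [M ::= M + P]
(M+P)+P => (P+P)+P   [M ::= P]
(P+P)+P => (i+P)+P   [P ::= i]
(i+P)+P => (i+i)+P   [P ::= i]
(i+i)+P => (i+i)+i   [P ::= i]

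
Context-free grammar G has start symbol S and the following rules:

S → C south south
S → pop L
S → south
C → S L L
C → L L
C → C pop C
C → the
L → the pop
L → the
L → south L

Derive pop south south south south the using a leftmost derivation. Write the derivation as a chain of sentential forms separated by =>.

S => pop L => pop south L => pop south south L => pop south south south L => pop south south south south L => pop south south south south the

S => pop L   [S → pop L]
pop L => pop south L   [L → south L]
pop south L => pop south south L   [L → south L]
pop south south L => pop south south south L   [L → south L]
pop south south south L => pop south south south south L   [L → south L]
pop south south south south L => pop south south south south the   [L → the]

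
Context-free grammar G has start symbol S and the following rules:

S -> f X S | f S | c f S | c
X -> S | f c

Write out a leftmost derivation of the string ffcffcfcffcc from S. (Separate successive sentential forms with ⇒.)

S ⇒ fS ⇒ ffS ⇒ ffcfS ⇒ ffcffXS ⇒ ffcffSS ⇒ ffcffcfSS ⇒ ffcffcfcS ⇒ ffcffcfcfXS ⇒ ffcffcfcffcS ⇒ ffcffcfcffcc

S ⇒ fS   [S -> f S]
fS ⇒ ffS   [S -> f S]
ffS ⇒ ffcfS   [S -> c f S]
ffcfS ⇒ ffcffXS   [S -> f X S]
ffcffXS ⇒ ffcffSS   [X -> S]
ffcffSS ⇒ ffcffcfSS   [S -> c f S]
ffcffcfSS ⇒ ffcffcfcS   [S -> c]
ffcffcfcS ⇒ ffcffcfcfXS   [S -> f X S]
ffcffcfcfXS ⇒ ffcffcfcffcS   [X -> f c]
ffcffcfcffcS ⇒ ffcffcfcffcc   [S -> c]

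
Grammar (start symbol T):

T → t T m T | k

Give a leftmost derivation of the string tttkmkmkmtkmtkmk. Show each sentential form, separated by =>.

T => tTmT   [T → t T m T]
tTmT => ttTmTmT   [T → t T m T]
ttTmTmT => tttTmTmTmT   [T → t T m T]
tttTmTmTmT => tttkmTmTmT   [T → k]
tttkmTmTmT => tttkmkmTmT   [T → k]
tttkmkmTmT => tttkmkmkmT   [T → k]
tttkmkmkmT => tttkmkmkmtTmT   [T → t T m T]
tttkmkmkmtTmT => tttkmkmkmtkmT   [T → k]
tttkmkmkmtkmT => tttkmkmkmtkmtTmT   [T → t T m T]
tttkmkmkmtkmtTmT => tttkmkmkmtkmtkmT   [T → k]
tttkmkmkmtkmtkmT => tttkmkmkmtkmtkmk   [T → k]

T => tTmT => ttTmTmT => tttTmTmTmT => tttkmTmTmT => tttkmkmTmT => tttkmkmkmT => tttkmkmkmtTmT => tttkmkmkmtkmT => tttkmkmkmtkmtTmT => tttkmkmkmtkmtkmT => tttkmkmkmtkmtkmk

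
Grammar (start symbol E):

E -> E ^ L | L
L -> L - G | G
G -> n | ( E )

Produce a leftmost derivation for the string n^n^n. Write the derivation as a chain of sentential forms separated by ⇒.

E ⇒ E^L   [E -> E ^ L]
E^L ⇒ E^L^L   [E -> E ^ L]
E^L^L ⇒ L^L^L   [E -> L]
L^L^L ⇒ G^L^L   [L -> G]
G^L^L ⇒ n^L^L   [G -> n]
n^L^L ⇒ n^G^L   [L -> G]
n^G^L ⇒ n^n^L   [G -> n]
n^n^L ⇒ n^n^G   [L -> G]
n^n^G ⇒ n^n^n   [G -> n]

E⇒E^L⇒E^L^L⇒L^L^L⇒G^L^L⇒n^L^L⇒n^G^L⇒n^n^L⇒n^n^G⇒n^n^n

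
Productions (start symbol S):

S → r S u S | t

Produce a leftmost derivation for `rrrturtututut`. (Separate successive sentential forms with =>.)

S => rSuS => rrSuSuS => rrrSuSuSuS => rrrtuSuSuS => rrrturSuSuSuS => rrrturtuSuSuS => rrrturtutuSuS => rrrturtututuS => rrrturtututut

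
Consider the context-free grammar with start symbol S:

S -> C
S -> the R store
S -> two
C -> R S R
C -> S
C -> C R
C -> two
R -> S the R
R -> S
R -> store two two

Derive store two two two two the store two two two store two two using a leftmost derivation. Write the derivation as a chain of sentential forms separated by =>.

S => C => R S R => store two two S R => store two two two R => store two two two S => store two two two C => store two two two R S R => store two two two S the R S R => store two two two C the R S R => store two two two two the R S R => store two two two two the store two two S R => store two two two two the store two two C R => store two two two two the store two two two R => store two two two two the store two two two store two two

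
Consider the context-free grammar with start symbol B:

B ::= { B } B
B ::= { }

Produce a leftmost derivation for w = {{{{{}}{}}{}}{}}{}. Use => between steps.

B=>{B}B=>{{B}B}B=>{{{B}B}B}B=>{{{{B}B}B}B}B=>{{{{{}}B}B}B}B=>{{{{{}}{}}B}B}B=>{{{{{}}{}}{}}B}B=>{{{{{}}{}}{}}{}}B=>{{{{{}}{}}{}}{}}{}

B => {B}B   [B ::= { B } B]
{B}B => {{B}B}B   [B ::= { B } B]
{{B}B}B => {{{B}B}B}B   [B ::= { B } B]
{{{B}B}B}B => {{{{B}B}B}B}B   [B ::= { B } B]
{{{{B}B}B}B}B => {{{{{}}B}B}B}B   [B ::= { }]
{{{{{}}B}B}B}B => {{{{{}}{}}B}B}B   [B ::= { }]
{{{{{}}{}}B}B}B => {{{{{}}{}}{}}B}B   [B ::= { }]
{{{{{}}{}}{}}B}B => {{{{{}}{}}{}}{}}B   [B ::= { }]
{{{{{}}{}}{}}{}}B => {{{{{}}{}}{}}{}}{}   [B ::= { }]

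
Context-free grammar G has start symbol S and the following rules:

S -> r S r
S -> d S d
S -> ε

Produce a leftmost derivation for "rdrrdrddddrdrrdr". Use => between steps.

S => rSr   [S -> r S r]
rSr => rdSdr   [S -> d S d]
rdSdr => rdrSrdr   [S -> r S r]
rdrSrdr => rdrrSrrdr   [S -> r S r]
rdrrSrrdr => rdrrdSdrrdr   [S -> d S d]
rdrrdSdrrdr => rdrrdrSrdrrdr   [S -> r S r]
rdrrdrSrdrrdr => rdrrdrdSdrdrrdr   [S -> d S d]
rdrrdrdSdrdrrdr => rdrrdrddSddrdrrdr   [S -> d S d]
rdrrdrddSddrdrrdr => rdrrdrddddrdrrdr   [S -> ε]

S=>rSr=>rdSdr=>rdrSrdr=>rdrrSrrdr=>rdrrdSdrrdr=>rdrrdrSrdrrdr=>rdrrdrdSdrdrrdr=>rdrrdrddSddrdrrdr=>rdrrdrddddrdrrdr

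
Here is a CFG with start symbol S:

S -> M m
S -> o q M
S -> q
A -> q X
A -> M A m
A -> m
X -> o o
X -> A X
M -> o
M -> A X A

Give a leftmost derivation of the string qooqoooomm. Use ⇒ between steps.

S ⇒ Mm ⇒ AXAm ⇒ qXXAm ⇒ qooXAm ⇒ qooAXAm ⇒ qooqXXAm ⇒ qooqooXAm ⇒ qooqooooAm ⇒ qooqoooomm

S ⇒ Mm   [S -> M m]
Mm ⇒ AXAm   [M -> A X A]
AXAm ⇒ qXXAm   [A -> q X]
qXXAm ⇒ qooXAm   [X -> o o]
qooXAm ⇒ qooAXAm   [X -> A X]
qooAXAm ⇒ qooqXXAm   [A -> q X]
qooqXXAm ⇒ qooqooXAm   [X -> o o]
qooqooXAm ⇒ qooqooooAm   [X -> o o]
qooqooooAm ⇒ qooqoooomm   [A -> m]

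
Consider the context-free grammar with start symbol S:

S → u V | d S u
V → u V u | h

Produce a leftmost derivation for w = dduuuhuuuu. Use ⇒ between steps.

S ⇒ dSu ⇒ ddSuu ⇒ dduVuu ⇒ dduuVuuu ⇒ dduuuVuuuu ⇒ dduuuhuuuu

S ⇒ dSu   [S → d S u]
dSu ⇒ ddSuu   [S → d S u]
ddSuu ⇒ dduVuu   [S → u V]
dduVuu ⇒ dduuVuuu   [V → u V u]
dduuVuuu ⇒ dduuuVuuuu   [V → u V u]
dduuuVuuuu ⇒ dduuuhuuuu   [V → h]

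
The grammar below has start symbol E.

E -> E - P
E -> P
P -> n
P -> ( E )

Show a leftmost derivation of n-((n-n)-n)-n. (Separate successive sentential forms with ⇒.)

E ⇒ E-P   [E -> E - P]
E-P ⇒ E-P-P   [E -> E - P]
E-P-P ⇒ P-P-P   [E -> P]
P-P-P ⇒ n-P-P   [P -> n]
n-P-P ⇒ n-(E)-P   [P -> ( E )]
n-(E)-P ⇒ n-(E-P)-P   [E -> E - P]
n-(E-P)-P ⇒ n-(P-P)-P   [E -> P]
n-(P-P)-P ⇒ n-((E)-P)-P   [P -> ( E )]
n-((E)-P)-P ⇒ n-((E-P)-P)-P   [E -> E - P]
n-((E-P)-P)-P ⇒ n-((P-P)-P)-P   [E -> P]
n-((P-P)-P)-P ⇒ n-((n-P)-P)-P   [P -> n]
n-((n-P)-P)-P ⇒ n-((n-n)-P)-P   [P -> n]
n-((n-n)-P)-P ⇒ n-((n-n)-n)-P   [P -> n]
n-((n-n)-n)-P ⇒ n-((n-n)-n)-n   [P -> n]

E ⇒ E-P ⇒ E-P-P ⇒ P-P-P ⇒ n-P-P ⇒ n-(E)-P ⇒ n-(E-P)-P ⇒ n-(P-P)-P ⇒ n-((E)-P)-P ⇒ n-((E-P)-P)-P ⇒ n-((P-P)-P)-P ⇒ n-((n-P)-P)-P ⇒ n-((n-n)-P)-P ⇒ n-((n-n)-n)-P ⇒ n-((n-n)-n)-n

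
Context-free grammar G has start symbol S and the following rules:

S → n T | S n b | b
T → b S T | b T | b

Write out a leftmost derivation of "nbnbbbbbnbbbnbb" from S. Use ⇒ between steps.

S ⇒ nT   [S → n T]
nT ⇒ nbST   [T → b S T]
nbST ⇒ nbSnbT   [S → S n b]
nbSnbT ⇒ nbnTnbT   [S → n T]
nbnTnbT ⇒ nbnbSTnbT   [T → b S T]
nbnbSTnbT ⇒ nbnbbTnbT   [S → b]
nbnbbTnbT ⇒ nbnbbbTnbT   [T → b T]
nbnbbbTnbT ⇒ nbnbbbbTnbT   [T → b T]
nbnbbbbTnbT ⇒ nbnbbbbbSTnbT   [T → b S T]
nbnbbbbbSTnbT ⇒ nbnbbbbbnTTnbT   [S → n T]
nbnbbbbbnTTnbT ⇒ nbnbbbbbnbTTnbT   [T → b T]
nbnbbbbbnbTTnbT ⇒ nbnbbbbbnbbTnbT   [T → b]
nbnbbbbbnbbTnbT ⇒ nbnbbbbbnbbbnbT   [T → b]
nbnbbbbbnbbbnbT ⇒ nbnbbbbbnbbbnbb   [T → b]

S⇒nT⇒nbST⇒nbSnbT⇒nbnTnbT⇒nbnbSTnbT⇒nbnbbTnbT⇒nbnbbbTnbT⇒nbnbbbbTnbT⇒nbnbbbbbSTnbT⇒nbnbbbbbnTTnbT⇒nbnbbbbbnbTTnbT⇒nbnbbbbbnbbTnbT⇒nbnbbbbbnbbbnbT⇒nbnbbbbbnbbbnbb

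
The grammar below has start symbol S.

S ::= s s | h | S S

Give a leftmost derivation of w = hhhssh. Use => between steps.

S => SS => hS => hSS => hSSS => hSSSS => hhSSS => hhhSS => hhhssS => hhhssh

S => SS   [S ::= S S]
SS => hS   [S ::= h]
hS => hSS   [S ::= S S]
hSS => hSSS   [S ::= S S]
hSSS => hSSSS   [S ::= S S]
hSSSS => hhSSS   [S ::= h]
hhSSS => hhhSS   [S ::= h]
hhhSS => hhhssS   [S ::= s s]
hhhssS => hhhssh   [S ::= h]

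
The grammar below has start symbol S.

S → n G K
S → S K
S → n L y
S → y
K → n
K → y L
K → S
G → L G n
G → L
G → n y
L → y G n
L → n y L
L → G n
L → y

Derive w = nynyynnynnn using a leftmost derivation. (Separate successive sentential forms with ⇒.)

S ⇒ nGK ⇒ nLGnK ⇒ nyGnGnK ⇒ nyLnGnK ⇒ nynyLnGnK ⇒ nynyynGnK ⇒ nynyynLnK ⇒ nynyynGnnK ⇒ nynyynnynnK ⇒ nynyynnynnn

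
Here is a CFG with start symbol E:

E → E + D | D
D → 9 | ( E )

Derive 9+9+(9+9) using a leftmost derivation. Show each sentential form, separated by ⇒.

E ⇒ E+D ⇒ E+D+D ⇒ D+D+D ⇒ 9+D+D ⇒ 9+9+D ⇒ 9+9+(E) ⇒ 9+9+(E+D) ⇒ 9+9+(D+D) ⇒ 9+9+(9+D) ⇒ 9+9+(9+9)

E ⇒ E+D   [E → E + D]
E+D ⇒ E+D+D   [E → E + D]
E+D+D ⇒ D+D+D   [E → D]
D+D+D ⇒ 9+D+D   [D → 9]
9+D+D ⇒ 9+9+D   [D → 9]
9+9+D ⇒ 9+9+(E)   [D → ( E )]
9+9+(E) ⇒ 9+9+(E+D)   [E → E + D]
9+9+(E+D) ⇒ 9+9+(D+D)   [E → D]
9+9+(D+D) ⇒ 9+9+(9+D)   [D → 9]
9+9+(9+D) ⇒ 9+9+(9+9)   [D → 9]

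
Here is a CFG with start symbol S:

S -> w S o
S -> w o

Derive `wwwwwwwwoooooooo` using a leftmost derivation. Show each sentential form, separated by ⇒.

S ⇒ wSo   [S -> w S o]
wSo ⇒ wwSoo   [S -> w S o]
wwSoo ⇒ wwwSooo   [S -> w S o]
wwwSooo ⇒ wwwwSoooo   [S -> w S o]
wwwwSoooo ⇒ wwwwwSooooo   [S -> w S o]
wwwwwSooooo ⇒ wwwwwwSoooooo   [S -> w S o]
wwwwwwSoooooo ⇒ wwwwwwwSooooooo   [S -> w S o]
wwwwwwwSooooooo ⇒ wwwwwwwwoooooooo   [S -> w o]

S ⇒ wSo ⇒ wwSoo ⇒ wwwSooo ⇒ wwwwSoooo ⇒ wwwwwSooooo ⇒ wwwwwwSoooooo ⇒ wwwwwwwSooooooo ⇒ wwwwwwwwoooooooo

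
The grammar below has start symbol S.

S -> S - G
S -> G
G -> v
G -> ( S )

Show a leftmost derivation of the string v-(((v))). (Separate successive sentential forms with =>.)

S => S-G   [S -> S - G]
S-G => G-G   [S -> G]
G-G => v-G   [G -> v]
v-G => v-(S)   [G -> ( S )]
v-(S) => v-(G)   [S -> G]
v-(G) => v-((S))   [G -> ( S )]
v-((S)) => v-((G))   [S -> G]
v-((G)) => v-(((S)))   [G -> ( S )]
v-(((S))) => v-(((G)))   [S -> G]
v-(((G))) => v-(((v)))   [G -> v]

S => S-G => G-G => v-G => v-(S) => v-(G) => v-((S)) => v-((G)) => v-(((S))) => v-(((G))) => v-(((v)))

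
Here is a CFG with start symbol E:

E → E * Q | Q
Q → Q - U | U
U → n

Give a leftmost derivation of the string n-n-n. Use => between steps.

E => Q => Q-U => Q-U-U => U-U-U => n-U-U => n-n-U => n-n-n

E => Q   [E → Q]
Q => Q-U   [Q → Q - U]
Q-U => Q-U-U   [Q → Q - U]
Q-U-U => U-U-U   [Q → U]
U-U-U => n-U-U   [U → n]
n-U-U => n-n-U   [U → n]
n-n-U => n-n-n   [U → n]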